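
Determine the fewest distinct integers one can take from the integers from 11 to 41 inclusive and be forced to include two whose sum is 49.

A set avoiding the sum 49 can contain at most one of each pair {x, 49−x}, plus the 3 elements whose complement lies outside the range.
The integers 25, …, 41 (17 of them) are such a set: any two sum to at least 25+26 = 51 > 49.
Pigeonhole: any 18th integer completes one of the 14 pairs, so 18 choices force a sum of 49.

18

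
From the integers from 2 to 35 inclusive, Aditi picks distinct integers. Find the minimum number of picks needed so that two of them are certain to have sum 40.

A set avoiding the sum 40 can contain at most one of each pair {x, 40−x}, plus the 4 elements whose complement lies outside the range or equal to its own complement.
The integers 2, …, 20 (19 of them) are such a set: any two sum to at least 2+3 = 5 and at most 19+20 = 39 < 40.
Any 20th integer completes one of the 15 pairs, so 20 choices force a sum of 40.

20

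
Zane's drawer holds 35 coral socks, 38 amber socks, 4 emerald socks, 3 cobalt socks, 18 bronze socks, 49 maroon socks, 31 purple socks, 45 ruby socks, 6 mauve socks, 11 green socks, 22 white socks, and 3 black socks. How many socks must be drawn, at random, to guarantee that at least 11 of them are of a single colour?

97

Put each drawn sock into a box by colour. The largest draw with every box below 11 takes min(count, 10) from each colour; colours with fewer than 10 contribute all they have.
Σ min(cᵢ, 10) = 10 + 10 + 4 + 3 + 10 + 10 + 10 + 10 + 6 + 10 + 10 + 3 = 96.
Draw number 96 + 1 = 97 must push one box to 11.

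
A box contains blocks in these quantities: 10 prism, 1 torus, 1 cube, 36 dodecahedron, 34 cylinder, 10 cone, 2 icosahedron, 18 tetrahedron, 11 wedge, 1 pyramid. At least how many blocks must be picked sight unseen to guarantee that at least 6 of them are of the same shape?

An adversary could hand out at most 5 blocks per shape (4 shapes run out sooner): 5 + 1 + 1 + 5 + 5 + 5 + 2 + 5 + 5 + 1 = 35 blocks and still no shape has 6.
One more block lands in a shape already at 5, so 36 draws are enough and 35 are not.

36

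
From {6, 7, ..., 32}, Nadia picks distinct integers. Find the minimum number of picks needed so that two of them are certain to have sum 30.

19

Group the elements by complementary pair {x, 30−x}: {6,24}, {7,23}, {8,22}, …, giving 9 two-element pairs, the single value 15 (it cannot pair with itself since the integers are distinct), and 8 integers whose partner 30−x falls outside [6,32].
Treating each of those 18 groups as a pigeonhole, one can pick one integer per group — 18 integers — with no two summing to 30.
The 19th integer lands in an occupied pair, forcing a sum of 30.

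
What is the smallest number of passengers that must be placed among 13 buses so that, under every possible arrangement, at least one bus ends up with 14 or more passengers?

170

With 169 passengers one could put exactly 13 in each of the 13 buses, and no bus would reach 14.
By the pigeonhole principle, one more passenger must land in a bus that already has 13, giving it 14.
So 13 × 13 + 1 = 170 passengers are required.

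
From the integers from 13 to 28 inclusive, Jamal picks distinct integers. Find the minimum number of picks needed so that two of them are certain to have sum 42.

A set avoiding the sum 42 can contain at most one of each pair {x, 42−x}, plus the 2 elements whose complement lies outside the range or equal to its own complement.
The integers 13, …, 21 (9 of them) are such a set: any two sum to at least 13+14 = 27 and at most 20+21 = 41 < 42.
By the pigeonhole principle, any 10th integer completes one of the 7 pairs, so 10 choices force a sum of 42.

10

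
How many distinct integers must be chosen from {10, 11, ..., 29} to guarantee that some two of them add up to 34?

14

Two chosen integers sum to 34 exactly when both halves of some pair {x, 34−x} with 10 ≤ x ≤ 34−x ≤ 24 are chosen — 7 such pairs.
The remaining 6 elements (those with no distinct partner in range) can never complete a 34-sum, so the worst case takes all of them and one from each pair: 6 + 7 = 13.
By the pigeonhole principle, the 14th integer has to be the second member of some pair, so 13 + 1 = 14.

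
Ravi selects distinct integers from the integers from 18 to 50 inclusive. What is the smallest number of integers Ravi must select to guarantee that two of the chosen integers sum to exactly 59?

22

A set avoiding the sum 59 can contain at most one of each pair {x, 59−x}, plus the 9 elements whose complement lies outside the range.
The integers 30, …, 50 (21 of them) are such a set: any two sum to at least 30+31 = 61 > 59.
By pigeonhole, any 22nd integer completes one of the 12 pairs, so 22 choices force a sum of 59.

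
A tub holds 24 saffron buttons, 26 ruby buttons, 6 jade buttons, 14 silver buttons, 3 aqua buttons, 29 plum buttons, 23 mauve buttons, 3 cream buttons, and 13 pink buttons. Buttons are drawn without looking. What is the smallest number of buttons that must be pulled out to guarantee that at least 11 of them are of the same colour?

Pigeonhole: put each drawn button into a box by colour. The largest draw with every box below 11 takes min(count, 10) from each colour; colours with fewer than 10 contribute all they have.
Σ min(cᵢ, 10) = 10 + 10 + 6 + 10 + 3 + 10 + 10 + 3 + 10 = 72.
Draw number 72 + 1 = 73 must push one box to 11.

73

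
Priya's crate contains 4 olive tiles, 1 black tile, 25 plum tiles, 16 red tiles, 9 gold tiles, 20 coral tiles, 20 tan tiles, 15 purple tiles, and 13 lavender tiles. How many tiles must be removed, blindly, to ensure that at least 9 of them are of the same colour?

62

Put each drawn tile into a box by colour. The largest draw with every box below 9 takes min(count, 8) from each colour; colours with fewer than 8 contribute all they have.
Σ min(cᵢ, 8) = 4 + 1 + 8 + 8 + 8 + 8 + 8 + 8 + 8 = 61.
Draw number 61 + 1 = 62 must push one box to 9.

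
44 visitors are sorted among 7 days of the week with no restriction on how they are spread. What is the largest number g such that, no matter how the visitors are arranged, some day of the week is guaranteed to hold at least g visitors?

7

The 7 days of the week are the holes and the 44 visitors are the pigeons.
If every day of the week held at most 6 visitors, the total would be at most 7 × 6 = 42, which is less than 44.
So some day of the week holds at least ⌈44/7⌉ = 7 visitors.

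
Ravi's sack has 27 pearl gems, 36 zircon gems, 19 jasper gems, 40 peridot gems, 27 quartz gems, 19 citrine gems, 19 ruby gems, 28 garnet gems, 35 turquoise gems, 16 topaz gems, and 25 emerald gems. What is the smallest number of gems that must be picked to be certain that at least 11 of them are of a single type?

111

An adversary could hand out at most 10 gems per type: 10 + 10 + 10 + 10 + 10 + 10 + 10 + 10 + 10 + 10 + 10 = 110 gems and still no type has 11.
One more gem lands in a type already at 10, so 111 draws are enough and 110 are not.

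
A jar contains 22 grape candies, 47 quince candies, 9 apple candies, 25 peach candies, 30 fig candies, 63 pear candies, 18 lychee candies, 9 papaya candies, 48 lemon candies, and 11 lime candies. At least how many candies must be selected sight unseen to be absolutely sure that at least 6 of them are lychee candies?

In the worst case for collecting lychee candies, every non-lychee candy comes out first.
There are 22 + 47 + 9 + 25 + 30 + 63 + 9 + 48 + 11 = 264 non-lychee candies altogether.
After those, each further candy must be lychee, so 264 + 6 = 270 draws guarantee 6 lychee candies.

270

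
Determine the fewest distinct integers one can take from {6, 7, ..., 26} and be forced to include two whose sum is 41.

Group the elements by complementary pair {x, 41−x}: {15,26}, {16,25}, {17,24}, …, giving 6 two-element pairs and 9 integers whose partner 41−x falls outside [6,26].
By the pigeonhole principle, treating each of those 15 groups as a pigeonhole, one can pick one integer per group — 15 integers — with no two summing to 41.
The 16th integer lands in an occupied pair, forcing a sum of 41.

16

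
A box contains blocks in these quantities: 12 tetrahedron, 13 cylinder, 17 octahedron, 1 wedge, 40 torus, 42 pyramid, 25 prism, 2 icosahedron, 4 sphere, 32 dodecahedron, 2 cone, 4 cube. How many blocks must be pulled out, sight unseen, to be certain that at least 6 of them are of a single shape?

By pigeonhole, the 12 shapes are the holes; the blocks drawn are the pigeons.
To avoid 6 of any one shape, the worst case takes at most 5 of each shape, or every block of a shape that has fewer than 5.
That gives 5 + 5 + 5 + 1 + 5 + 5 + 5 + 2 + 4 + 5 + 2 + 4 = 48 blocks with no shape reaching 6.
The next block forces some shape to 6, so 48 + 1 = 49.

49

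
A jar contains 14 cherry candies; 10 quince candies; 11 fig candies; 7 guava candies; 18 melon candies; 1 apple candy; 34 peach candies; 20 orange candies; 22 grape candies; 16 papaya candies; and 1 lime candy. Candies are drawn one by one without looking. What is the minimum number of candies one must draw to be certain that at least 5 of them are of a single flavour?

Pigeonhole: put each drawn candy into a box by flavour. The largest draw with every box below 5 takes min(count, 4) from each flavour; flavours with fewer than 4 contribute all they have.
Σ min(cᵢ, 4) = 4 + 4 + 4 + 4 + 4 + 1 + 4 + 4 + 4 + 4 + 1 = 38.
Draw number 38 + 1 = 39 must push one box to 5.

39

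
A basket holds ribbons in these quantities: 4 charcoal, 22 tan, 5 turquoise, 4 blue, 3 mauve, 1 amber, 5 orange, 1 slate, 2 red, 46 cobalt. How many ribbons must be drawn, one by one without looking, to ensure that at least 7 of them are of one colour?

An adversary could hand out at most 6 ribbons per colour (8 colours run out sooner): 4 + 6 + 5 + 4 + 3 + 1 + 5 + 1 + 2 + 6 = 37 ribbons and still no colour has 7.
By pigeonhole, one more ribbon lands in a colour already at 6, so 38 draws are enough and 37 are not.

38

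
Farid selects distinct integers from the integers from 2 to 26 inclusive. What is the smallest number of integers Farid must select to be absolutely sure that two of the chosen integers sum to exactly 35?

17

Group the elements by complementary pair {x, 35−x}: {9,26}, {10,25}, {11,24}, …, giving 9 two-element pairs and 7 integers whose partner 35−x falls outside [2,26].
Treating each of those 16 groups as a pigeonhole, one can pick one integer per group — 16 integers — with no two summing to 35.
The 17th integer lands in an occupied pair, forcing a sum of 35.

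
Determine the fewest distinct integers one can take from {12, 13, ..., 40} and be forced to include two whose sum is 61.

A set avoiding the sum 61 can contain at most one of each pair {x, 61−x}, plus the 9 elements whose complement lies outside the range.
The integers 12, …, 30 (19 of them) are such a set: any two sum to at least 12+13 = 25 and at most 29+30 = 59 < 61.
By pigeonhole, any 20th integer completes one of the 10 pairs, so 20 choices force a sum of 61.

20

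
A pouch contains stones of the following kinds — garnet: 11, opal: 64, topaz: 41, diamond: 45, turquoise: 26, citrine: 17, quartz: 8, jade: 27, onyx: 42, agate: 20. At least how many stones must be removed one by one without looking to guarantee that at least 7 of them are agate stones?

288

In the worst case for collecting agate stones, every non-agate stone comes out first.
There are 11 + 64 + 41 + 45 + 26 + 17 + 8 + 27 + 42 = 281 non-agate stones altogether.
After those, each further stone must be agate, so 281 + 7 = 288 draws guarantee 7 agate stones.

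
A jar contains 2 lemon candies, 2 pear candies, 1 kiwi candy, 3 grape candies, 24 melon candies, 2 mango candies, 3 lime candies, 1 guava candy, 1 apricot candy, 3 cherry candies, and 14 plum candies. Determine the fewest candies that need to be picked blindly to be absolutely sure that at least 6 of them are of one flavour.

The 11 flavours are the holes; the candies drawn are the pigeons.
To avoid 6 of any one flavour, the worst case takes at most 5 of each flavour, or every candy of a flavour that has fewer than 5.
That gives 2 + 2 + 1 + 3 + 5 + 2 + 3 + 1 + 1 + 3 + 5 = 28 candies with no flavour reaching 6.
The next candy forces some flavour to 6, so 28 + 1 = 29.

29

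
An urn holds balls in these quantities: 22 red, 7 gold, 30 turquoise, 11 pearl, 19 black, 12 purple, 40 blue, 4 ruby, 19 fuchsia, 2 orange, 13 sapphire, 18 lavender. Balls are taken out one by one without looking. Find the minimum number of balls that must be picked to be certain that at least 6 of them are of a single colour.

By pigeonhole, the 12 colours are the holes; the balls drawn are the pigeons.
To avoid 6 of any one colour, the worst case takes at most 5 of each colour, or every ball of a colour that has fewer than 5.
That gives 5 + 5 + 5 + 5 + 5 + 5 + 5 + 4 + 5 + 2 + 5 + 5 = 56 balls with no colour reaching 6.
The next ball forces some colour to 6, so 56 + 1 = 57.

57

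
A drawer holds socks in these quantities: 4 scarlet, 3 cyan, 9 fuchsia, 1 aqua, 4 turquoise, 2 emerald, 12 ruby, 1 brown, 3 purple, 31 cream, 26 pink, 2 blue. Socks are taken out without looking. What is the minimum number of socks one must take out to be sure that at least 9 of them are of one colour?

An adversary could hand out at most 8 socks per colour (8 colours run out sooner): 4 + 3 + 8 + 1 + 4 + 2 + 8 + 1 + 3 + 8 + 8 + 2 = 52 socks and still no colour has 9.
Pigeonhole: one more sock lands in a colour already at 8, so 53 draws are enough and 52 are not.

53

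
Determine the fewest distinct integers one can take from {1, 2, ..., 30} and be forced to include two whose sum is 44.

23

A set avoiding the sum 44 can contain at most one of each pair {x, 44−x}, plus the 14 elements whose complement lies outside the range or equal to its own complement.
The integers 1, …, 22 (22 of them) are such a set: any two sum to at least 1+2 = 3 and at most 21+22 = 43 < 44.
Pigeonhole: any 23rd integer completes one of the 8 pairs, so 23 choices force a sum of 44.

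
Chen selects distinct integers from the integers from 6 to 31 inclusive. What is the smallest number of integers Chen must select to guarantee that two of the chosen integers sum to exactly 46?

Two chosen integers sum to 46 exactly when both halves of some pair {x, 46−x} with 15 ≤ x ≤ 46−x ≤ 31 are chosen — 8 such pairs.
The remaining 10 elements (those with no distinct partner in range) can never complete a 46-sum, so the worst case takes all of them and one from each pair: 10 + 8 = 18.
By pigeonhole, the 19th integer has to be the second member of some pair, so 18 + 1 = 19.

19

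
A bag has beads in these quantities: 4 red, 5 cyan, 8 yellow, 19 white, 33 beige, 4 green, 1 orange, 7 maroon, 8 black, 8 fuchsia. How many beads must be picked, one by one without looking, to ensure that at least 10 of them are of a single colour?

The 10 colours are the holes; the beads drawn are the pigeons.
To avoid 10 of any one colour, the worst case takes at most 9 of each colour, or every bead of a colour that has fewer than 9.
That gives 4 + 5 + 8 + 9 + 9 + 4 + 1 + 7 + 8 + 8 = 63 beads with no colour reaching 10.
The next bead forces some colour to 10, so 63 + 1 = 64.

64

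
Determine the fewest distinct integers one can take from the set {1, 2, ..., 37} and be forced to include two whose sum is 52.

27

A set avoiding the sum 52 can contain at most one of each pair {x, 52−x}, plus the 15 elements whose complement lies outside the range or equal to its own complement.
The integers 1, …, 26 (26 of them) are such a set: any two sum to at least 1+2 = 3 and at most 25+26 = 51 < 52.
Pigeonhole: any 27th integer completes one of the 11 pairs, so 27 choices force a sum of 52.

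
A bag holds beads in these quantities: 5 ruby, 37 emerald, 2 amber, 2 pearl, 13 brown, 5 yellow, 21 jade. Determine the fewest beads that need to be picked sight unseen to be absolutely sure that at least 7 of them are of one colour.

By pigeonhole, put each drawn bead into a box by colour. The largest draw with every box below 7 takes min(count, 6) from each colour; colours with fewer than 6 contribute all they have.
Σ min(cᵢ, 6) = 5 + 6 + 2 + 2 + 6 + 5 + 6 = 32.
Draw number 32 + 1 = 33 must push one box to 7.

33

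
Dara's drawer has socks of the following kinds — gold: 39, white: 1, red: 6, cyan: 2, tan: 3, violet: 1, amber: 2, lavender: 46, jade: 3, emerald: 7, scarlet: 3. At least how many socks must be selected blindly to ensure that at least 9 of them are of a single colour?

An adversary could hand out at most 8 socks per colour (9 colours run out sooner): 8 + 1 + 6 + 2 + 3 + 1 + 2 + 8 + 3 + 7 + 3 = 44 socks and still no colour has 9.
Pigeonhole: one more sock lands in a colour already at 8, so 45 draws are enough and 44 are not.

45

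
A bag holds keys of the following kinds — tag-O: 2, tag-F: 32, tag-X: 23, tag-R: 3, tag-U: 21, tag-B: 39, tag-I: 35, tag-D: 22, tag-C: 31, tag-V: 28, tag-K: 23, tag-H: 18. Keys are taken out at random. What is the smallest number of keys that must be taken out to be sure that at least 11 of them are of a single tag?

An adversary could hand out at most 10 keys per tag (tag-O, tag-R run out sooner): 2 + 10 + 10 + 3 + 10 + 10 + 10 + 10 + 10 + 10 + 10 + 10 = 105 keys and still no tag has 11.
One more key lands in a tag already at 10, so 106 draws are enough and 105 are not.

106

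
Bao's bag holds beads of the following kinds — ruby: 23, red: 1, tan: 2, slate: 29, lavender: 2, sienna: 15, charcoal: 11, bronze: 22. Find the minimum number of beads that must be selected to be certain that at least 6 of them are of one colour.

An adversary could hand out at most 5 beads per colour (red, tan, lavender run out sooner): 5 + 1 + 2 + 5 + 2 + 5 + 5 + 5 = 30 beads and still no colour has 6.
One more bead lands in a colour already at 5, so 31 draws are enough and 30 are not.

31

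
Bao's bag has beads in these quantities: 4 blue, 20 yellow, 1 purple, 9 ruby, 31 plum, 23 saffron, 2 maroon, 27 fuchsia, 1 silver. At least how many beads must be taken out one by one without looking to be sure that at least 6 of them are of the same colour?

By the pigeonhole principle, put each drawn bead into a box by colour. The largest draw with every box below 6 takes min(count, 5) from each colour; colours with fewer than 5 contribute all they have.
Σ min(cᵢ, 5) = 4 + 5 + 1 + 5 + 5 + 5 + 2 + 5 + 1 = 33.
Draw number 33 + 1 = 34 must push one box to 6.

34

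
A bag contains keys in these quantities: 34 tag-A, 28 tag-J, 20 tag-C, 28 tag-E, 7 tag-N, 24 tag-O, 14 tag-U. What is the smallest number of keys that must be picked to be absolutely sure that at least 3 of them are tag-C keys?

138

In the worst case for collecting tag-C keys, every non-tag-C key comes out first.
There are 34 + 28 + 28 + 7 + 24 + 14 = 135 non-tag-C keys altogether.
After those, each further key must be tag-C, so 135 + 3 = 138 draws guarantee 3 tag-C keys.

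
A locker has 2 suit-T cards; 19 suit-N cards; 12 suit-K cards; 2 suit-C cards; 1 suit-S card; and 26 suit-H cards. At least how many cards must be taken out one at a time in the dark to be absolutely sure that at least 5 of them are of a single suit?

By the pigeonhole principle, put each drawn card into a box by suit. The largest draw with every box below 5 takes min(count, 4) from each suit; suits with fewer than 4 contribute all they have.
Σ min(cᵢ, 4) = 2 + 4 + 4 + 2 + 1 + 4 = 17.
Draw number 17 + 1 = 18 must push one box to 5.

18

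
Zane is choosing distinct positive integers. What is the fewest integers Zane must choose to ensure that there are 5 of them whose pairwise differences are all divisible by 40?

Integers whose pairwise differences are multiples of 40 are exactly those sharing a remainder mod 40. The 40 residue classes mod 40 are the pigeonholes.
With 160 integers one could put 4 in each residue class and have no class reach 5.
The 161st integer pushes some class to 5, so 40·4 + 1 = 161.

161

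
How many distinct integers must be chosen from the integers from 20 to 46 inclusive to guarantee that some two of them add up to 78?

21

A set avoiding the sum 78 can contain at most one of each pair {x, 78−x}, plus the 13 elements whose complement lies outside the range or equal to its own complement.
The integers 20, …, 39 (20 of them) are such a set: any two sum to at least 20+21 = 41 and at most 38+39 = 77 < 78.
By the pigeonhole principle, any 21st integer completes one of the 7 pairs, so 21 choices force a sum of 78.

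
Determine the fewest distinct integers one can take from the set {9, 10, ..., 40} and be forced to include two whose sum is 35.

24

Two chosen integers sum to 35 exactly when both halves of some pair {x, 35−x} with 9 ≤ x ≤ 35−x ≤ 26 are chosen — 9 such pairs.
The remaining 14 elements (those with no distinct partner in range) can never complete a 35-sum, so the worst case takes all of them and one from each pair: 14 + 9 = 23.
Pigeonhole: the 24th integer has to be the second member of some pair, so 23 + 1 = 24.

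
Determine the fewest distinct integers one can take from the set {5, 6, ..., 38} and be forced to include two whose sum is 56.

25

Two chosen integers sum to 56 exactly when both halves of some pair {x, 56−x} with 18 ≤ x ≤ 56−x ≤ 38 are chosen — 10 such pairs.
The remaining 14 elements (those with no distinct partner in range) can never complete a 56-sum, so the worst case takes all of them and one from each pair: 14 + 10 = 24.
Pigeonhole: the 25th integer has to be the second member of some pair, so 24 + 1 = 25.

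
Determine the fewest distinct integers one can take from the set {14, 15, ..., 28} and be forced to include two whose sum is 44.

10

A set avoiding the sum 44 can contain at most one of each pair {x, 44−x}, plus the 3 elements whose complement lies outside the range or equal to its own complement.
The integers 14, …, 22 (9 of them) are such a set: any two sum to at least 14+15 = 29 and at most 21+22 = 43 < 44.
By pigeonhole, any 10th integer completes one of the 6 pairs, so 10 choices force a sum of 44.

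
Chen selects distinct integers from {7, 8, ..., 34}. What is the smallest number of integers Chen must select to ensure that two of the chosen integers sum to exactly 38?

A set avoiding the sum 38 can contain at most one of each pair {x, 38−x}, plus the 4 elements whose complement lies outside the range or equal to its own complement.
The integers 19, …, 34 (16 of them) are such a set: any two sum to at least 19+20 = 39 > 38.
Any 17th integer completes one of the 12 pairs, so 17 choices force a sum of 38.

17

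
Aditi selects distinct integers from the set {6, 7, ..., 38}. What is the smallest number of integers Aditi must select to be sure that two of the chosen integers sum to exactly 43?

18

Group the elements by complementary pair {x, 43−x}: {6,37}, {7,36}, {8,35}, …, giving 16 two-element pairs and 1 integer whose partner 43−x falls outside [6,38].
By the pigeonhole principle, treating each of those 17 groups as a pigeonhole, one can pick one integer per group — 17 integers — with no two summing to 43.
The 18th integer lands in an occupied pair, forcing a sum of 43.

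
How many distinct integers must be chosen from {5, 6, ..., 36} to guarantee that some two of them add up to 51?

22

Two chosen integers sum to 51 exactly when both halves of some pair {x, 51−x} with 15 ≤ x ≤ 51−x ≤ 36 are chosen — 11 such pairs.
The remaining 10 elements (those with no distinct partner in range) can never complete a 51-sum, so the worst case takes all of them and one from each pair: 10 + 11 = 21.
The 22nd integer has to be the second member of some pair, so 21 + 1 = 22.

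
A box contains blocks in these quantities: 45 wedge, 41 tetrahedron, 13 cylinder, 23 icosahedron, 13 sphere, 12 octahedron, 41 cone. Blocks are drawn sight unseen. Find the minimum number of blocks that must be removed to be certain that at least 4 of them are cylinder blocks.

In the worst case for collecting cylinder blocks, every non-cylinder block comes out first.
There are 45 + 41 + 23 + 13 + 12 + 41 = 175 non-cylinder blocks altogether.
After those, each further block must be cylinder, so 175 + 4 = 179 draws guarantee 4 cylinder blocks.

179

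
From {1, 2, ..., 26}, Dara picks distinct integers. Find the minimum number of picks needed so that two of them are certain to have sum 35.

A set avoiding the sum 35 can contain at most one of each pair {x, 35−x}, plus the 8 elements whose complement lies outside the range.
The integers 1, …, 17 (17 of them) are such a set: any two sum to at least 1+2 = 3 and at most 16+17 = 33 < 35.
Pigeonhole: any 18th integer completes one of the 9 pairs, so 18 choices force a sum of 35.

18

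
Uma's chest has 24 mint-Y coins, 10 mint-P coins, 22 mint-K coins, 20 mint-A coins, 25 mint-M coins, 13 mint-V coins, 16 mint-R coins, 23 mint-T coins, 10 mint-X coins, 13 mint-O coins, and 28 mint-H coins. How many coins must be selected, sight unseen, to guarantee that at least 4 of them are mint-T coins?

In the worst case for collecting mint-T coins, every non-mint-T coin comes out first.
There are 24 + 10 + 22 + 20 + 25 + 13 + 16 + 10 + 13 + 28 = 181 non-mint-T coins altogether.
After those, each further coin must be mint-T, so 181 + 4 = 185 draws guarantee 4 mint-T coins.

185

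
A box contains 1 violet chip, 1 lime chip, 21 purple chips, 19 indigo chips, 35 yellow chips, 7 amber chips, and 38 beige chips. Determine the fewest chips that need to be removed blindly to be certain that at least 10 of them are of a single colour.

The 7 colours are the holes; the chips drawn are the pigeons.
To avoid 10 of any one colour, the worst case takes at most 9 of each colour, or every chip of a colour that has fewer than 9.
That gives 1 + 1 + 9 + 9 + 9 + 7 + 9 = 45 chips with no colour reaching 10.
The next chip forces some colour to 10, so 45 + 1 = 46.

46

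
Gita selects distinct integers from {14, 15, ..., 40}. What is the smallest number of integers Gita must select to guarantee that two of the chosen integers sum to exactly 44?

20

Two chosen integers sum to 44 exactly when both halves of some pair {x, 44−x} with 14 ≤ x ≤ 44−x ≤ 30 are chosen — 8 such pairs.
The remaining 11 elements (those with no distinct partner in range) can never complete a 44-sum, so the worst case takes all of them and one from each pair: 11 + 8 = 19.
By pigeonhole, the 20th integer has to be the second member of some pair, so 19 + 1 = 20.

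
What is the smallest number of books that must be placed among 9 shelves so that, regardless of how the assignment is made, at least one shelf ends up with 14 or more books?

118

With 117 books one could put exactly 13 in each of the 9 shelves, and no shelf would reach 14.
By the pigeonhole principle, one more book must land in a shelf that already has 13, giving it 14.
So 9 × 13 + 1 = 118 books are required.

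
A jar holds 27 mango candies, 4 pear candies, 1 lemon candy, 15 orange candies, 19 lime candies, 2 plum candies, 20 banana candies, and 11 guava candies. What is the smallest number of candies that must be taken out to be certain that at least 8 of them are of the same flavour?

By the pigeonhole principle, the 8 flavours are the holes; the candies drawn are the pigeons.
To avoid 8 of any one flavour, the worst case takes at most 7 of each flavour, or every candy of a flavour that has fewer than 7.
That gives 7 + 4 + 1 + 7 + 7 + 2 + 7 + 7 = 42 candies with no flavour reaching 8.
The next candy forces some flavour to 8, so 42 + 1 = 43.

43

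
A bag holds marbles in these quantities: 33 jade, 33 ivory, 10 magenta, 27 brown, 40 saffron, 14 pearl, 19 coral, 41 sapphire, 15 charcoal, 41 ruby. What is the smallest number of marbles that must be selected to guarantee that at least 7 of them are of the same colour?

61

An adversary could hand out at most 6 marbles per colour: 6 + 6 + 6 + 6 + 6 + 6 + 6 + 6 + 6 + 6 = 60 marbles and still no colour has 7.
By pigeonhole, one more marble lands in a colour already at 6, so 61 draws are enough and 60 are not.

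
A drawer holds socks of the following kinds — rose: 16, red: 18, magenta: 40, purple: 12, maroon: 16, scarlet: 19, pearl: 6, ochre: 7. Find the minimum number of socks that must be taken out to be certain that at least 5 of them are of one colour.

33

The 8 colours are the holes; the socks drawn are the pigeons.
To avoid 5 of any one colour, the worst case takes at most 4 of each colour.
That gives 4 + 4 + 4 + 4 + 4 + 4 + 4 + 4 = 32 socks with no colour reaching 5.
The next sock forces some colour to 5, so 32 + 1 = 33.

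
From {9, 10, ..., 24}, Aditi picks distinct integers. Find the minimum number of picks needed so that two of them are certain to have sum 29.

A set avoiding the sum 29 can contain at most one of each pair {x, 29−x}, plus the 4 elements whose complement lies outside the range.
The integers 15, …, 24 (10 of them) are such a set: any two sum to at least 15+16 = 31 > 29.
By the pigeonhole principle, any 11th integer completes one of the 6 pairs, so 11 choices force a sum of 29.

11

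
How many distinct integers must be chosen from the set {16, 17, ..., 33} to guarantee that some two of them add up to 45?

Group the elements by complementary pair {x, 45−x}: {16,29}, {17,28}, {18,27}, …, giving 7 two-element pairs and 4 integers whose partner 45−x falls outside [16,33].
Pigeonhole: treating each of those 11 groups as a pigeonhole, one can pick one integer per group — 11 integers — with no two summing to 45.
The 12th integer lands in an occupied pair, forcing a sum of 45.

12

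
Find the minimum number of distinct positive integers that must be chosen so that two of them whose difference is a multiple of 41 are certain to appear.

42

Integers whose pairwise differences are multiples of 41 are exactly those sharing a remainder mod 41. The 41 residue classes mod 41 are the pigeonholes.
With 41 integers one could put 1 in each residue class and have no class reach 2.
The 42nd integer pushes some class to 2, so 41·1 + 1 = 42.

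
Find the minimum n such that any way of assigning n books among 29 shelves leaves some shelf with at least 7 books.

With 174 books one could put exactly 6 in each of the 29 shelves, and no shelf would reach 7.
Pigeonhole: one more book must land in a shelf that already has 6, giving it 7.
So 29 × 6 + 1 = 175 books are required.

175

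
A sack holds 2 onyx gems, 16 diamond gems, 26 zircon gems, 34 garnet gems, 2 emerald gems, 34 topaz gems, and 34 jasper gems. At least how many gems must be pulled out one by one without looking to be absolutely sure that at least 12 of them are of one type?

By the pigeonhole principle, put each drawn gem into a box by type. The largest draw with every box below 12 takes min(count, 11) from each type; types with fewer than 11 contribute all they have.
Σ min(cᵢ, 11) = 2 + 11 + 11 + 11 + 2 + 11 + 11 = 59.
Draw number 59 + 1 = 60 must push one box to 12.

60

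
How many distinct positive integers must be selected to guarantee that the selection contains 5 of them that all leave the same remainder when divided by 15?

61

The 15 residue classes mod 15 are the pigeonholes.
With 60 integers one could put 4 in each residue class and have no class reach 5.
The 61st integer pushes some class to 5, so 15·4 + 1 = 61.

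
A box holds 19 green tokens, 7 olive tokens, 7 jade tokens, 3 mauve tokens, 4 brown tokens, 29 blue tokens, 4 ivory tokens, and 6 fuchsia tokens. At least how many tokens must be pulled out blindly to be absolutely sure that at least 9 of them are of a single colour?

48

By pigeonhole, the 8 colours are the holes; the tokens drawn are the pigeons.
To avoid 9 of any one colour, the worst case takes at most 8 of each colour, or every token of a colour that has fewer than 8.
That gives 8 + 7 + 7 + 3 + 4 + 8 + 4 + 6 = 47 tokens with no colour reaching 9.
The next token forces some colour to 9, so 47 + 1 = 48.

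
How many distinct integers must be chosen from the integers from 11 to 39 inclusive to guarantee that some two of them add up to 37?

Group the elements by complementary pair {x, 37−x}: {11,26}, {12,25}, {13,24}, …, giving 8 two-element pairs and 13 integers whose partner 37−x falls outside [11,39].
By the pigeonhole principle, treating each of those 21 groups as a pigeonhole, one can pick one integer per group — 21 integers — with no two summing to 37.
The 22nd integer lands in an occupied pair, forcing a sum of 37.

22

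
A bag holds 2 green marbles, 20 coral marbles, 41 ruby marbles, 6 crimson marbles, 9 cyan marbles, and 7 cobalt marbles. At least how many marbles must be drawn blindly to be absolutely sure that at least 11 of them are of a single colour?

45

An adversary could hand out at most 10 marbles per colour (4 colours run out sooner): 2 + 10 + 10 + 6 + 9 + 7 = 44 marbles and still no colour has 11.
By pigeonhole, one more marble lands in a colour already at 10, so 45 draws are enough and 44 are not.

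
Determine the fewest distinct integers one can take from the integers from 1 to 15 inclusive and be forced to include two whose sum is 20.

11

Two chosen integers sum to 20 exactly when both halves of some pair {x, 20−x} with 5 ≤ x ≤ 20−x ≤ 15 are chosen — 5 such pairs.
The remaining 5 elements (those with no distinct partner in range) can never complete a 20-sum, so the worst case takes all of them and one from each pair: 5 + 5 = 10.
By the pigeonhole principle, the 11th integer has to be the second member of some pair, so 10 + 1 = 11.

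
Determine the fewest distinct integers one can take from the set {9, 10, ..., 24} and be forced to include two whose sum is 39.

Group the elements by complementary pair {x, 39−x}: {15,24}, {16,23}, {17,22}, …, giving 5 two-element pairs and 6 integers whose partner 39−x falls outside [9,24].
Treating each of those 11 groups as a pigeonhole, one can pick one integer per group — 11 integers — with no two summing to 39.
The 12th integer lands in an occupied pair, forcing a sum of 39.

12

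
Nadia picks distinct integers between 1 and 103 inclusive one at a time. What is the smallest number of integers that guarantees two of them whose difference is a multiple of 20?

21

Integers whose pairwise differences are multiples of 20 are exactly those sharing a remainder mod 20. Pigeonhole: the 20 residue classes mod 20 are the pigeonholes.
With 20 integers one could put 1 in each residue class and have no class reach 2.
The 21st integer pushes some class to 2, so 20·1 + 1 = 21.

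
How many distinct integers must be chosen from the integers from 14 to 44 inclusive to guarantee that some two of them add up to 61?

18

Two chosen integers sum to 61 exactly when both halves of some pair {x, 61−x} with 17 ≤ x ≤ 61−x ≤ 44 are chosen — 14 such pairs.
The remaining 3 elements (those with no distinct partner in range) can never complete a 61-sum, so the worst case takes all of them and one from each pair: 3 + 14 = 17.
By pigeonhole, the 18th integer has to be the second member of some pair, so 17 + 1 = 18.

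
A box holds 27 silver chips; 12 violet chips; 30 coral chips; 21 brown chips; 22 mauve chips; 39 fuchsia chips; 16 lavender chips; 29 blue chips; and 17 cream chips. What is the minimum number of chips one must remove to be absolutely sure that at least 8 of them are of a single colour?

64

An adversary could hand out at most 7 chips per colour: 7 + 7 + 7 + 7 + 7 + 7 + 7 + 7 + 7 = 63 chips and still no colour has 8.
By pigeonhole, one more chip lands in a colour already at 7, so 64 draws are enough and 63 are not.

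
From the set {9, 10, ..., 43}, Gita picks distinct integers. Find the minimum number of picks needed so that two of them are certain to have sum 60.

Two chosen integers sum to 60 exactly when both halves of some pair {x, 60−x} with 17 ≤ x ≤ 60−x ≤ 43 are chosen — 13 such pairs.
The remaining 9 elements (those with no distinct partner in range) can never complete a 60-sum, so the worst case takes all of them and one from each pair: 9 + 13 = 22.
The 23rd integer has to be the second member of some pair, so 22 + 1 = 23.

23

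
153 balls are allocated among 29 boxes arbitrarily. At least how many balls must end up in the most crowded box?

By the pigeonhole principle, the 29 boxes are the holes and the 153 balls are the pigeons.
If every box held at most 5 balls, the total would be at most 29 × 5 = 145, which is less than 153.
So some box holds at least ⌈153/29⌉ = 6 balls.

6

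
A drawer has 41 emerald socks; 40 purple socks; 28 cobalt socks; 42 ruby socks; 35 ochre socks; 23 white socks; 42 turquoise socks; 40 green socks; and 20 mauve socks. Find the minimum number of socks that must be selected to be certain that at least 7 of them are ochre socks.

283

In the worst case for collecting ochre socks, every non-ochre sock comes out first.
There are 41 + 40 + 28 + 42 + 23 + 42 + 40 + 20 = 276 non-ochre socks altogether.
After those, each further sock must be ochre, so 276 + 7 = 283 draws guarantee 7 ochre socks.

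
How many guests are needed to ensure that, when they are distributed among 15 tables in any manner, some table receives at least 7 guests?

91

With 90 guests one could put exactly 6 in each of the 15 tables, and no table would reach 7.
By the pigeonhole principle, one more guest must land in a table that already has 6, giving it 7.
So 15 × 6 + 1 = 91 guests are required.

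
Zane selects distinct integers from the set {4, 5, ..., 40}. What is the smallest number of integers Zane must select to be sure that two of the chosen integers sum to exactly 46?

A set avoiding the sum 46 can contain at most one of each pair {x, 46−x}, plus the 3 elements whose complement lies outside the range or equal to its own complement.
The integers 4, …, 23 (20 of them) are such a set: any two sum to at least 4+5 = 9 and at most 22+23 = 45 < 46.
Any 21st integer completes one of the 17 pairs, so 21 choices force a sum of 46.

21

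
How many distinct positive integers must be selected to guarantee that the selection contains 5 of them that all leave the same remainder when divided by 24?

By the pigeonhole principle, the 24 residue classes mod 24 are the pigeonholes.
With 96 integers one could put 4 in each residue class and have no class reach 5.
The 97th integer pushes some class to 5, so 24·4 + 1 = 97.

97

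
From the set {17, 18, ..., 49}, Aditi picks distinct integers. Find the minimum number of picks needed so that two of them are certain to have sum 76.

23

A set avoiding the sum 76 can contain at most one of each pair {x, 76−x}, plus the 11 elements whose complement lies outside the range or equal to its own complement.
The integers 17, …, 38 (22 of them) are such a set: any two sum to at least 17+18 = 35 and at most 37+38 = 75 < 76.
By the pigeonhole principle, any 23rd integer completes one of the 11 pairs, so 23 choices force a sum of 76.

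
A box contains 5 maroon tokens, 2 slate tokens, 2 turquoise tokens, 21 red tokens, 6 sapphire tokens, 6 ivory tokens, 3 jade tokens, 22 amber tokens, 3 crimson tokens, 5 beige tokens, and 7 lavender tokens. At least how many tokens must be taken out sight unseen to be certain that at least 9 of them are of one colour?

56

An adversary could hand out at most 8 tokens per colour (9 colours run out sooner): 5 + 2 + 2 + 8 + 6 + 6 + 3 + 8 + 3 + 5 + 7 = 55 tokens and still no colour has 9.
By the pigeonhole principle, one more token lands in a colour already at 8, so 56 draws are enough and 55 are not.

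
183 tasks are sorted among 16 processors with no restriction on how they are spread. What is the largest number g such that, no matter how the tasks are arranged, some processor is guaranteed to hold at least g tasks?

By pigeonhole, the 16 processors are the holes and the 183 tasks are the pigeons.
If every processor held at most 11 tasks, the total would be at most 16 × 11 = 176, which is less than 183.
So some processor holds at least ⌈183/16⌉ = 12 tasks.

12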